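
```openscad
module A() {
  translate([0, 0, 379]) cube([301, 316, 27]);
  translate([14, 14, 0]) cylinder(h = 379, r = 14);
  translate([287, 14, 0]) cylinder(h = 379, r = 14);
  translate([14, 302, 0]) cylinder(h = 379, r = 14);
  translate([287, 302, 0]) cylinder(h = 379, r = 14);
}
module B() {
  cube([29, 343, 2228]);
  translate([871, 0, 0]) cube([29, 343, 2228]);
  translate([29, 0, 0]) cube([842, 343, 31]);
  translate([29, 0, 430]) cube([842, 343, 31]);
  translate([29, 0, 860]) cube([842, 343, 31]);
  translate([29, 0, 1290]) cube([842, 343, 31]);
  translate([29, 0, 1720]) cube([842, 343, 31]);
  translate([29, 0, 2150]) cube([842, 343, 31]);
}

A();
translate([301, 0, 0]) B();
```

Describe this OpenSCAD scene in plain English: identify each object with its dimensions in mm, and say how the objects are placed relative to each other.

A is a simple wooden stool: a rectangular seat 301 mm (x) by 316 mm (y), 27 mm thick, top face at z = 406 mm, on four round legs, each 28 mm in diameter. The legs rest on z = 0, each leg's axis is inset half a diameter from the nearest pair of seat edges (so the leg's bounding box is flush with the corner).

B is an open bookshelf. Two side panels, each 29 mm thick, 343 mm deep and 2228 mm tall, stand 900 mm apart (outside-to-outside). Between them sit 6 shelves, each 31 mm thick and 343 mm deep, spanning the full gap between the sides. The bottom shelf rests on the floor (its underside at z = 0) and the clear gap between one shelf's top and the next shelf's underside is 399 mm.

The bookshelf is against the stool's +x side, with their −y faces flush.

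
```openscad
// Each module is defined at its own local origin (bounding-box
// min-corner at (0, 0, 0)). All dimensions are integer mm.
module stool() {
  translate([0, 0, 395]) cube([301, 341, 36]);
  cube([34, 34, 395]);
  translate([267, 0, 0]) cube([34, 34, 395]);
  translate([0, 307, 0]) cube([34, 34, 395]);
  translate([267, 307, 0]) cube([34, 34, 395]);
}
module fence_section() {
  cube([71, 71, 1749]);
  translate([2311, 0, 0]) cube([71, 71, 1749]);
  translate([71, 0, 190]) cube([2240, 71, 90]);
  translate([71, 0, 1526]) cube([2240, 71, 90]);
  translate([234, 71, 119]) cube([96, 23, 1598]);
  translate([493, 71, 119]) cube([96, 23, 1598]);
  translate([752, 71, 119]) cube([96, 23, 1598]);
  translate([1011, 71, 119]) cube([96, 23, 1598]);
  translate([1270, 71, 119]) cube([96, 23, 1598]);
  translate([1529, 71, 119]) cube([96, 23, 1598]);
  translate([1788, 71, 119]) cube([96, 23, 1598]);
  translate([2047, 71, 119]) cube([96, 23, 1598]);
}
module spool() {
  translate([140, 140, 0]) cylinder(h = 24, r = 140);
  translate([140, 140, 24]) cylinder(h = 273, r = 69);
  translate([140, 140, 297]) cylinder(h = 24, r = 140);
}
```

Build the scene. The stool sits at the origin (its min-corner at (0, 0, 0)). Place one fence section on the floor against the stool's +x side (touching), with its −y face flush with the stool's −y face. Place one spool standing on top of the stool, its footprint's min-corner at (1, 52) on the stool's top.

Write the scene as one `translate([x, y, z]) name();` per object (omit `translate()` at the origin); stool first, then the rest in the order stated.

stool();
translate([301, 0, 0]) fence_section();
translate([1, 52, 431]) spool();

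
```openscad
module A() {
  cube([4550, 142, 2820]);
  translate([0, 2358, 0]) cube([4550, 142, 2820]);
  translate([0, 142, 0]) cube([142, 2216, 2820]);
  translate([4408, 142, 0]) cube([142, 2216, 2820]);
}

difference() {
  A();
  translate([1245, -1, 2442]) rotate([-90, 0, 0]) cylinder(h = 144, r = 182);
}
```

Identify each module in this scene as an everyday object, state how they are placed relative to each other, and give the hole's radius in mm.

The subtracted cylinder has r = 182 mm.

A is a house frame. The house frame has a circular hole through its front wall. The hole's radius is 182 mm.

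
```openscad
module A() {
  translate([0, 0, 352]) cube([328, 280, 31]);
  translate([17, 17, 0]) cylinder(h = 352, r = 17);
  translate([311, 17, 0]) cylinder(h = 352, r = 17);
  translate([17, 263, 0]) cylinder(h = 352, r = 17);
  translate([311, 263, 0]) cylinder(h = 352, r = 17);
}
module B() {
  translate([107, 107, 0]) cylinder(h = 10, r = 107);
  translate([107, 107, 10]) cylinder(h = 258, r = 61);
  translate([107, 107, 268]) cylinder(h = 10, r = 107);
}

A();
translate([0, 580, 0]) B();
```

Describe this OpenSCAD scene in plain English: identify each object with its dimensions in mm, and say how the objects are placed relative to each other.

A is a four-legged stool. The seat is a 328×280×31 mm slab whose top surface is at z = 383 mm; four round legs, each 34 mm in diameter, run from the floor (z = 0) to the underside of the seat, each leg's axis is inset half a diameter from the nearest pair of seat edges (so the leg's bounding box is flush with the corner).

B is a spool: two coaxial disc flanges of radius 107 mm and thickness 10 mm, joined by a core cylinder of radius 61 mm and height 258 mm. The lower flange rests on z = 0 and the three cylinders share a vertical axis.

The spool is on the floor beside the stool on its +y side.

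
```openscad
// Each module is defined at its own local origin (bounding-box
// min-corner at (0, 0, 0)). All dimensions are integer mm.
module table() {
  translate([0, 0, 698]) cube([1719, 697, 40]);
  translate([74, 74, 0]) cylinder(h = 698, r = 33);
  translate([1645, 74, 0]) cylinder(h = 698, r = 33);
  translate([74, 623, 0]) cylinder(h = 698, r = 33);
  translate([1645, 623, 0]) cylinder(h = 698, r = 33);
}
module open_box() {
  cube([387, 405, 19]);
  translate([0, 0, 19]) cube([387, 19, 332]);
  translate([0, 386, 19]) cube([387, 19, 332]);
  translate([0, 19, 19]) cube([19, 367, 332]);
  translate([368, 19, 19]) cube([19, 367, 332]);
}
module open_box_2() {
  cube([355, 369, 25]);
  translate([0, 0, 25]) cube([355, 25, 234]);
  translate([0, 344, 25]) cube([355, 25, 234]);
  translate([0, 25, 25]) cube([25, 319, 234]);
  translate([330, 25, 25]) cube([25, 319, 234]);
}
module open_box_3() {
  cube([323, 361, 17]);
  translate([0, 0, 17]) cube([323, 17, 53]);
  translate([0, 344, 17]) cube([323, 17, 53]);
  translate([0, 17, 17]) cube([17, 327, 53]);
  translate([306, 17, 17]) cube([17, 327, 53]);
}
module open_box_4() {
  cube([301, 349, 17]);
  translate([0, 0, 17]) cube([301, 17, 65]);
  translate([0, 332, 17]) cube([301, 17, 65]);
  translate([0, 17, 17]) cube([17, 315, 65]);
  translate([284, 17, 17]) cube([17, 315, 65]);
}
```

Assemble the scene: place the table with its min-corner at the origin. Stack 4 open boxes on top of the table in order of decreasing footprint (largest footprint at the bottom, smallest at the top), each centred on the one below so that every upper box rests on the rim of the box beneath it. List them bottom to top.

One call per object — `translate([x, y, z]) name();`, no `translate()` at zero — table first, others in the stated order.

table();
translate([666, 146, 738]) open_box();
translate([682, 164, 1089]) open_box_2();
translate([698, 168, 1348]) open_box_3();
translate([709, 174, 1418]) open_box_4();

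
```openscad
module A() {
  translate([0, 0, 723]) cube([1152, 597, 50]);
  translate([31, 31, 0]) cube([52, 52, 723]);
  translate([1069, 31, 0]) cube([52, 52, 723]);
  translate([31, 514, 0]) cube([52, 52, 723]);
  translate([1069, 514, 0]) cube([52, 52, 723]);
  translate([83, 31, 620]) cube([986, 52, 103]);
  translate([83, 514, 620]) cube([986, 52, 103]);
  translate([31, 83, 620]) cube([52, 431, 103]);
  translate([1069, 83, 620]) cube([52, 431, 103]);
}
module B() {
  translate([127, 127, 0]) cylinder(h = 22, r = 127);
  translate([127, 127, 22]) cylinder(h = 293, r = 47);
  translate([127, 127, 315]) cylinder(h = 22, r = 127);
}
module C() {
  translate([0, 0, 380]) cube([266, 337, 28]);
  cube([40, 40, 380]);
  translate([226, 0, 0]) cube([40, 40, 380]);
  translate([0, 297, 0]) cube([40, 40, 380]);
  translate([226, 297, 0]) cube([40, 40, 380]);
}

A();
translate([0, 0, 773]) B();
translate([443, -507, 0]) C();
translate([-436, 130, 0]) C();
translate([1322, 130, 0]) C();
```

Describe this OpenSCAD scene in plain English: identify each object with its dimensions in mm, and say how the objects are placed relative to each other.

A is a rectangular dining table. The top is 1152×597×50 mm with its upper surface at z = 773 mm. It stands on four 52×52 mm square legs, each inset 31 mm from the nearest pair of top edges, running from the floor to the underside of the top. Four apron rails, 52 mm thick and 103 mm tall, run between adjacent legs with their top edges flush with the underside of the top and their outer faces flush with the legs' outer faces.

B is a spool: two coaxial disc flanges of radius 127 mm and thickness 22 mm, joined by a core cylinder of radius 47 mm and height 293 mm. The lower flange rests on z = 0 and the three cylinders share a vertical axis.

C is a four-legged stool. The seat is 266×337 mm, 28 mm thick, top at z = 408 mm. It stands on four square legs, each 40×40 mm in cross-section, from z = 0 to the seat underside, each flush with a corner of the seat.

The spool is on top of the table. Three stools sit around the table at the −y, −x, +x sides.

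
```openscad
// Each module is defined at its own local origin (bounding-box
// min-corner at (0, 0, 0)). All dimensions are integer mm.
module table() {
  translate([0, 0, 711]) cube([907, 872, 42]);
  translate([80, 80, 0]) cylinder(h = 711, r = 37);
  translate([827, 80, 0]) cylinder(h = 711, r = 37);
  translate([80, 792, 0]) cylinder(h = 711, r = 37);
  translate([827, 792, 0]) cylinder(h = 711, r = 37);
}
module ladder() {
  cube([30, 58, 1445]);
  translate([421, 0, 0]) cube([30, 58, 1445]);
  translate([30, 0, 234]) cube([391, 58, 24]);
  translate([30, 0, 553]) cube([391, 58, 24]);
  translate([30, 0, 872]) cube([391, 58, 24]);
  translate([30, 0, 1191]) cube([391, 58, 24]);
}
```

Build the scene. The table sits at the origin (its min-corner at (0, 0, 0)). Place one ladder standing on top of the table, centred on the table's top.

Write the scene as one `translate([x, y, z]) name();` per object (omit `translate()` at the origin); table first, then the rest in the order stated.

table();
translate([228, 407, 753]) ladder();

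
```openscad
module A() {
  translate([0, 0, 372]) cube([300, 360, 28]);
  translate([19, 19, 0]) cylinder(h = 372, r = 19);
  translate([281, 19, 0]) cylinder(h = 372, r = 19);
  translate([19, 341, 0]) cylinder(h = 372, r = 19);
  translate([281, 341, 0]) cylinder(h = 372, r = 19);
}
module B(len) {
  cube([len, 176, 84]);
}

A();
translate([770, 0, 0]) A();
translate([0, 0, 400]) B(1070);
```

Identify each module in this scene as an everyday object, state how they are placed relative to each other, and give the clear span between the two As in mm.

A is a stool. B is a beam. A beam spans the tops of two stools. The clear span between the two stools is 470 mm.

Second stool starts at x = 770; first ends at x = 300; clear span = 770 − 300 = 470 mm.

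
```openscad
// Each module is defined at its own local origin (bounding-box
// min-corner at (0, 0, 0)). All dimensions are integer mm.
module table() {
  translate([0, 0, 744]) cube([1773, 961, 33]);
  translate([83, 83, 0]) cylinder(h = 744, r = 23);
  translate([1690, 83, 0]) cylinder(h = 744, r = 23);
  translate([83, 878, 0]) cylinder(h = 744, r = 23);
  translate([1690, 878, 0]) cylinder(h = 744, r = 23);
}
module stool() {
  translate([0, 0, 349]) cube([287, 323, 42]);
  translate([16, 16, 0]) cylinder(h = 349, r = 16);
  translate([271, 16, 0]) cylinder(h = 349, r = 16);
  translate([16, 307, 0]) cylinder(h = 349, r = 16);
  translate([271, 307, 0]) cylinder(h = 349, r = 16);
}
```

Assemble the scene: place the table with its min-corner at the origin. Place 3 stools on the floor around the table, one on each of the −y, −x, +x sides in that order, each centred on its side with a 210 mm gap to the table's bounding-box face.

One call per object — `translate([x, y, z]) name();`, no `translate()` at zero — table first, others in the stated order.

table();
translate([743, -533, 0]) stool();
translate([-497, 319, 0]) stool();
translate([1983, 319, 0]) stool();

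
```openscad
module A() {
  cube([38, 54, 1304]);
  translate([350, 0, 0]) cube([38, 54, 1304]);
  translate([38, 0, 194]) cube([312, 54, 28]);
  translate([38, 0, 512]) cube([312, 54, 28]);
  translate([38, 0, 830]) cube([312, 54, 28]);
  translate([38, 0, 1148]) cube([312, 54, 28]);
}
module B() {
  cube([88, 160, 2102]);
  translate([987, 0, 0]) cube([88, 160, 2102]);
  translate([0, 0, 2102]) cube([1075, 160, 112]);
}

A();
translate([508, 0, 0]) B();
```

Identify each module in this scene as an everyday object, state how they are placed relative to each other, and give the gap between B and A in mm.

A is a ladder. B is a door frame. The door frame is on the floor beside the ladder on its +x side. The gap between the door frame and the ladder is 120 mm.

The door frame's nearest face is 120 mm from the ladder's +x face.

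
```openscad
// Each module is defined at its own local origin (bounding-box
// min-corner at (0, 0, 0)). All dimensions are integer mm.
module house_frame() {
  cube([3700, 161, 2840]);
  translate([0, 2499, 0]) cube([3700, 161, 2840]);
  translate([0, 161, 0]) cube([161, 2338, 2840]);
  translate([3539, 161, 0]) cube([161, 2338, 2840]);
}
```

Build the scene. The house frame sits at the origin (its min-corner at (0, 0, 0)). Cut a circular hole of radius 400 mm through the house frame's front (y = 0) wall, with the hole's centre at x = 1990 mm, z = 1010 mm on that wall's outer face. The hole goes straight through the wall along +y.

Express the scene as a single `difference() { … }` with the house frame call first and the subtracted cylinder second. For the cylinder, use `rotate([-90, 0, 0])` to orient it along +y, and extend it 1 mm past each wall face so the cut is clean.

difference() {
  house_frame();
  translate([1990, -1, 1010]) rotate([-90, 0, 0]) cylinder(h = 163, r = 400);
}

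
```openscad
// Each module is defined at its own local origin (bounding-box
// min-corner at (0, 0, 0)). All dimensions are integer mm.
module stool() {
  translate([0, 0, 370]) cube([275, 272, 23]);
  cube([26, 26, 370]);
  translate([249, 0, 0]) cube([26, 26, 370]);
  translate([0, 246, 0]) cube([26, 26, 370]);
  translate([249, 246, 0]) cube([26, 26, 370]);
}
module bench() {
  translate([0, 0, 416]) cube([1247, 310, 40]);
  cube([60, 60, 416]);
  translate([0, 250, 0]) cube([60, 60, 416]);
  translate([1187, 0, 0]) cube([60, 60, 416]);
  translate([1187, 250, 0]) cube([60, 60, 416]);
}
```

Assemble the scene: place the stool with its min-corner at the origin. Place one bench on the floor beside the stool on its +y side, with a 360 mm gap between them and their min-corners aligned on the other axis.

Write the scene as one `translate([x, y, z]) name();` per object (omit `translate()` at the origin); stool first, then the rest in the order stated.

stool();
translate([0, 632, 0]) bench();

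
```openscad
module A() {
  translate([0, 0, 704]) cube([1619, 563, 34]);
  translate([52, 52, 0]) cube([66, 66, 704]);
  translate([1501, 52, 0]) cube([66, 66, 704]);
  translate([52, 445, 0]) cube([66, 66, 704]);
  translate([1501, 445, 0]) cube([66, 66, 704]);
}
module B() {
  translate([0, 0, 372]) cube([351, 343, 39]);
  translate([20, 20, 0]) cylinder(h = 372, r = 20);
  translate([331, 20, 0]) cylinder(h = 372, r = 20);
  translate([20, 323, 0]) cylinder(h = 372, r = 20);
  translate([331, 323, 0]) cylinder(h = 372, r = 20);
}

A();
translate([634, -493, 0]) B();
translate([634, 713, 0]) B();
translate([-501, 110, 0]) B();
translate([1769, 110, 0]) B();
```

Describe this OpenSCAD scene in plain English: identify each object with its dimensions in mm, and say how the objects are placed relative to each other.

A is a table: top 1619 mm (x) × 563 mm (y), 34 mm thick, upper face at z = 738 mm, on four 66×66 mm square legs, each inset 52 mm from the nearest pair of top edges, running from z = 0 to the bottom of the top.

B is a four-legged stool. The seat is a 351×343×39 mm slab whose top surface is at z = 411 mm; four round legs, each 40 mm in diameter, run from the floor (z = 0) to the underside of the seat, each leg's axis is inset half a diameter from the nearest pair of seat edges (so the leg's bounding box is flush with the corner).

Four stools sit around the table at the −y, +y, −x, +x sides.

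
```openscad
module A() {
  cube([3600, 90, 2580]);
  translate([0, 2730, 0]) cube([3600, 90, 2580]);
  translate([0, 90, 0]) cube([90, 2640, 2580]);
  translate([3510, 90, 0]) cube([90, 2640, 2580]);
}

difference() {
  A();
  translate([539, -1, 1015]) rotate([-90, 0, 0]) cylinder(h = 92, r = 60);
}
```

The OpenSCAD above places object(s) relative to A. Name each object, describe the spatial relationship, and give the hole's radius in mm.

The subtracted cylinder has r = 60 mm.

A is a house frame. The house frame has a circular hole through its front wall. The hole's radius is 60 mm.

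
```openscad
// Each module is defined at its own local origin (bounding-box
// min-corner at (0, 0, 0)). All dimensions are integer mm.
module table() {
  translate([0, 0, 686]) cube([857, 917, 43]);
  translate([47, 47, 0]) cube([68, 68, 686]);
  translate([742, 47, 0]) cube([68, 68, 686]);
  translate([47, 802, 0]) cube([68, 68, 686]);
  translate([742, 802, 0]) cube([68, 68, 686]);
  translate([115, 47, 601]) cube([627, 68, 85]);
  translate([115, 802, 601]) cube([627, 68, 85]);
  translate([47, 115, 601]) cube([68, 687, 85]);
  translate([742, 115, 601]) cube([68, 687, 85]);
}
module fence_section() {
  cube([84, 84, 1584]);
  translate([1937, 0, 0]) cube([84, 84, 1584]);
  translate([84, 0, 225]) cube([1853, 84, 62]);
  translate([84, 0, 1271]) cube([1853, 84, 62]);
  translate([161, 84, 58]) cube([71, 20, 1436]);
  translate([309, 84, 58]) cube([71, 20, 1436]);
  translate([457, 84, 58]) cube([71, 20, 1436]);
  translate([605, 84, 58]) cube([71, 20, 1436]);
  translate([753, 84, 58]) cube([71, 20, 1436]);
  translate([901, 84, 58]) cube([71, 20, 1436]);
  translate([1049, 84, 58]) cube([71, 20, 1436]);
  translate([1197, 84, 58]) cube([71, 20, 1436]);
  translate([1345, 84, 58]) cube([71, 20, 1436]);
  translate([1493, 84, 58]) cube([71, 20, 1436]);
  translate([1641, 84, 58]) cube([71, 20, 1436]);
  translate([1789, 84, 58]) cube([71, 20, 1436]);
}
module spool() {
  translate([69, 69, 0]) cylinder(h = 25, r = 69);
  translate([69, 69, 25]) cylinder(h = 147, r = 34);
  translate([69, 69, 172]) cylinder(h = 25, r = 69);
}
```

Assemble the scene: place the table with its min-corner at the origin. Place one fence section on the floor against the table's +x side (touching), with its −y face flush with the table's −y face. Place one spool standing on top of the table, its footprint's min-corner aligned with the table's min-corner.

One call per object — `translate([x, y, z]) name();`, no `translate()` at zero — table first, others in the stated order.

table();
translate([857, 0, 0]) fence_section();
translate([0, 0, 729]) spool();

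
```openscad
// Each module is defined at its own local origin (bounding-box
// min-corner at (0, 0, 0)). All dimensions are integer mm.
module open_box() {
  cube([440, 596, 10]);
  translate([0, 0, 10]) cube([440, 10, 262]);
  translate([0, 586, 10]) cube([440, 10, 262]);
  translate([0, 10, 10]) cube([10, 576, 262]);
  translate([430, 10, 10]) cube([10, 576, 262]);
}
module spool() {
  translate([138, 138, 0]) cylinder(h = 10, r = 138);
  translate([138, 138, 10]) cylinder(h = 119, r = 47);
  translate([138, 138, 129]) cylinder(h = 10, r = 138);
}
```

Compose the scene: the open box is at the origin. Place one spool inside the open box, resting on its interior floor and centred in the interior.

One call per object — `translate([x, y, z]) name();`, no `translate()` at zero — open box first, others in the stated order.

open_box();
translate([82, 160, 10]) spool();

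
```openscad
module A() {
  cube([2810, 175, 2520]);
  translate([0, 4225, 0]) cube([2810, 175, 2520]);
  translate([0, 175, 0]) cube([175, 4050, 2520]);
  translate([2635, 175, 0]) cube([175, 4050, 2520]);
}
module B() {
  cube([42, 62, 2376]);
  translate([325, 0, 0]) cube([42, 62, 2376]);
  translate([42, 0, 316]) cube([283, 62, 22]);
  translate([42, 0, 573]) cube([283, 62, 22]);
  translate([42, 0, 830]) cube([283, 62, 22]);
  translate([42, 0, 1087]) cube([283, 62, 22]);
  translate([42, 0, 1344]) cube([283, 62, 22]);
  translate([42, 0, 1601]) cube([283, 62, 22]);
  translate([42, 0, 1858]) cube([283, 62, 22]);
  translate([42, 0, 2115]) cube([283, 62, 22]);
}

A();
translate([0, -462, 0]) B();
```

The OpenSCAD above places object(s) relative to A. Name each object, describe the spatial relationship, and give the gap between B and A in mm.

A is a house frame. B is a ladder. The ladder is on the floor beside the house frame on its −y side. The gap between the ladder and the house frame is 400 mm.

The ladder's nearest face is 400 mm from the house frame's −y face.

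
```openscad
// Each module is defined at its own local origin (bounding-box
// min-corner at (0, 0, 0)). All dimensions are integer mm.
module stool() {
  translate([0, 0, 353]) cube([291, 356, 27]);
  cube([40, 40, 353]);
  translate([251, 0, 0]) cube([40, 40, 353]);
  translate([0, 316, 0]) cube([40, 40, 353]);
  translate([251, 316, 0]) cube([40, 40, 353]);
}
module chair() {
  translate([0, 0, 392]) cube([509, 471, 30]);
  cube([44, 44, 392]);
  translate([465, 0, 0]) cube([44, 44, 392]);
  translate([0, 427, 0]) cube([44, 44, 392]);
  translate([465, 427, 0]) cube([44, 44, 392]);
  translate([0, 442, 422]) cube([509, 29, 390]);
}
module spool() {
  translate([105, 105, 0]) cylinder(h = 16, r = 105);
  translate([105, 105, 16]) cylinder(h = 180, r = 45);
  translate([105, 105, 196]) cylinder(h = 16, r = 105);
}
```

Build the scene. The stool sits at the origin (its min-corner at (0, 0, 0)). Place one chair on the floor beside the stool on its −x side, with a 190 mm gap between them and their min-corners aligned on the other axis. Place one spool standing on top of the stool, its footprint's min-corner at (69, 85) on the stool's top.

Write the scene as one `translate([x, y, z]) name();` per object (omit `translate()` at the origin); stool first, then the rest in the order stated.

stool();
translate([-699, 0, 0]) chair();
translate([69, 85, 380]) spool();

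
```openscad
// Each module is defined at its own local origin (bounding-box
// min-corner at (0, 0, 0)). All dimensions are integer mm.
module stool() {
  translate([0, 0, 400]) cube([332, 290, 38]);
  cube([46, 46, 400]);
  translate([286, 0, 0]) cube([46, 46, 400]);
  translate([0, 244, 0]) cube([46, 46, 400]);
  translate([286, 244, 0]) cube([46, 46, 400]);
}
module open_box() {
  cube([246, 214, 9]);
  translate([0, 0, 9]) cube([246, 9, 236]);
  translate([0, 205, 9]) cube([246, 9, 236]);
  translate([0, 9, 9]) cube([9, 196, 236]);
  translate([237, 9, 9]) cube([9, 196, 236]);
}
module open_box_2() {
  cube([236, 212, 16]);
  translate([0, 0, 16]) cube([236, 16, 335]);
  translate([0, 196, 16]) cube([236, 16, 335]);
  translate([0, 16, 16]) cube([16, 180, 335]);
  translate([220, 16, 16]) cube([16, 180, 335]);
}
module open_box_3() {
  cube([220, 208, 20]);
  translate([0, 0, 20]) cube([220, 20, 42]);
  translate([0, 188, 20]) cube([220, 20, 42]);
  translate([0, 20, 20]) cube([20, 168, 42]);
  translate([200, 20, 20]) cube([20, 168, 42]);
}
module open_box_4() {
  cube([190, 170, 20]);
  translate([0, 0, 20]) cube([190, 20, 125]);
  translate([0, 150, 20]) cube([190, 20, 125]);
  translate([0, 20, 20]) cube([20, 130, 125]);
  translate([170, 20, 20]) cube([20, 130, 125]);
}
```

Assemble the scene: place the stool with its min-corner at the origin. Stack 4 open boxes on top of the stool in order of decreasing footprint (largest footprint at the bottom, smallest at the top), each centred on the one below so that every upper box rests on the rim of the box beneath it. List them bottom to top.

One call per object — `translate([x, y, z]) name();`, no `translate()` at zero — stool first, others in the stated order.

stool();
translate([43, 38, 438]) open_box();
translate([48, 39, 683]) open_box_2();
translate([56, 41, 1034]) open_box_3();
translate([71, 60, 1096]) open_box_4();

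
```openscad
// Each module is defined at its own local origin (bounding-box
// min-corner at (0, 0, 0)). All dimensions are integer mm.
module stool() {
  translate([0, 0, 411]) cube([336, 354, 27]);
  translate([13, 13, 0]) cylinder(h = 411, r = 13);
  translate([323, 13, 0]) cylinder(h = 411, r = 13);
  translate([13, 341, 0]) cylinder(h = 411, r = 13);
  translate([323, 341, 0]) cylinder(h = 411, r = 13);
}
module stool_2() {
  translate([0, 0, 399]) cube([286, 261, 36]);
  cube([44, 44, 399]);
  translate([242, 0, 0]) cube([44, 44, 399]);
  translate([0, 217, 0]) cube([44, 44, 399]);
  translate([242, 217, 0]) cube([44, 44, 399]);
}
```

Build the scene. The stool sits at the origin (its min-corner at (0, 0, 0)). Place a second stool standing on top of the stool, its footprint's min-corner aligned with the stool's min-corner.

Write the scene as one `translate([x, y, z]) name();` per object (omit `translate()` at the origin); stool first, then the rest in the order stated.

stool();
translate([0, 0, 438]) stool_2();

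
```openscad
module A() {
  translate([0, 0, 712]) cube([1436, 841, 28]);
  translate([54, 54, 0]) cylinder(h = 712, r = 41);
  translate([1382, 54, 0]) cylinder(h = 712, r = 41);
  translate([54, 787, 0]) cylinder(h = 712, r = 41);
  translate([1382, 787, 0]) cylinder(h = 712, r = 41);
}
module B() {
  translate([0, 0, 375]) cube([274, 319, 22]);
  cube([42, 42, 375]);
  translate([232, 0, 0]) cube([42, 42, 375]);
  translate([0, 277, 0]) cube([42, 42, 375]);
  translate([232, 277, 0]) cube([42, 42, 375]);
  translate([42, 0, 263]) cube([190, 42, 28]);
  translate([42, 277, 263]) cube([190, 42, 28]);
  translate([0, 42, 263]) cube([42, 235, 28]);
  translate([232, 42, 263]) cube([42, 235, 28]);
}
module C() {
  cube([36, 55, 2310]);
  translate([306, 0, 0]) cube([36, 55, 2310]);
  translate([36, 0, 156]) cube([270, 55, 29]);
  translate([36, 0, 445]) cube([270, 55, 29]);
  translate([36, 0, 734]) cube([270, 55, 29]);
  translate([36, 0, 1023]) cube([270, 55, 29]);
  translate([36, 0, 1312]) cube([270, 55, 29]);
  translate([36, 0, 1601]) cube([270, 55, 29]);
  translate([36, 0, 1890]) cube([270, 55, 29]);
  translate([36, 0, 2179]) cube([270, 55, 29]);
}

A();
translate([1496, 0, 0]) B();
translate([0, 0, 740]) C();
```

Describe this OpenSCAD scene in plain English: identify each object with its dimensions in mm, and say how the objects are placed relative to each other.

A is a rectangular dining table. The top is 1436×841×28 mm with its upper surface at z = 740 mm. It stands on four round legs of 82 mm diameter, each leg's bounding box inset 13 mm from the nearest pair of top edges, running from the floor to the underside of the top.

B is a simple wooden stool: a rectangular seat 274 mm (x) by 319 mm (y), 22 mm thick, top face at z = 397 mm, on four square legs, each 42×42 mm in cross-section. The legs rest on z = 0, each flush with a corner of the seat. Four stretchers, 42 mm wide and 28 mm tall, connect adjacent legs with their undersides at z = 263 mm, each running between the inner faces of the legs it joins and aligned with the legs' outer faces on the other axis.

C is a straight ladder. Two 36×55 mm vertical rails, 2310 mm tall, stand 342 mm apart (outside-to-outside) with their front faces coplanar on the −y side. 8 rungs, each 55 mm deep and 29 mm tall, span between the inner faces of the rails, front faces flush with the rails. The lowest rung's underside is at z = 156 mm and rungs are spaced 289 mm apart (underside to underside).

The stool is on the floor beside the table on its +x side. The ladder is on top of the table.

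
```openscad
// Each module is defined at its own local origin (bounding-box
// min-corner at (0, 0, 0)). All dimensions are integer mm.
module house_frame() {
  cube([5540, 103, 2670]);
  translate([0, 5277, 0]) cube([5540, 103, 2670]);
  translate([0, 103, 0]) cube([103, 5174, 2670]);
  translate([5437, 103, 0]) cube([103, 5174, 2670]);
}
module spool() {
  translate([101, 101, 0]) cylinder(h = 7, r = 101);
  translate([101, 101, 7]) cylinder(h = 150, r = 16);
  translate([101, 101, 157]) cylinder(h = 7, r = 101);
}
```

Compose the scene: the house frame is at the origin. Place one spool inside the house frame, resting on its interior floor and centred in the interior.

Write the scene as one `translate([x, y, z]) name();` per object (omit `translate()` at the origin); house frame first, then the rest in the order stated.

house_frame();
translate([2669, 2589, 0]) spool();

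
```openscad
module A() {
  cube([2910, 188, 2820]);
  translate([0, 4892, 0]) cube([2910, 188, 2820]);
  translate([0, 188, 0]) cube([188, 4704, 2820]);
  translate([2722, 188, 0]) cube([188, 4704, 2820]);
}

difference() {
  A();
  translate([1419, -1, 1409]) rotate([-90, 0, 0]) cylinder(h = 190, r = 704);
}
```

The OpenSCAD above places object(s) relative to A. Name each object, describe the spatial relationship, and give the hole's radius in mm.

The subtracted cylinder has r = 704 mm.

A is a house frame. The house frame has a circular hole through its front wall. The hole's radius is 704 mm.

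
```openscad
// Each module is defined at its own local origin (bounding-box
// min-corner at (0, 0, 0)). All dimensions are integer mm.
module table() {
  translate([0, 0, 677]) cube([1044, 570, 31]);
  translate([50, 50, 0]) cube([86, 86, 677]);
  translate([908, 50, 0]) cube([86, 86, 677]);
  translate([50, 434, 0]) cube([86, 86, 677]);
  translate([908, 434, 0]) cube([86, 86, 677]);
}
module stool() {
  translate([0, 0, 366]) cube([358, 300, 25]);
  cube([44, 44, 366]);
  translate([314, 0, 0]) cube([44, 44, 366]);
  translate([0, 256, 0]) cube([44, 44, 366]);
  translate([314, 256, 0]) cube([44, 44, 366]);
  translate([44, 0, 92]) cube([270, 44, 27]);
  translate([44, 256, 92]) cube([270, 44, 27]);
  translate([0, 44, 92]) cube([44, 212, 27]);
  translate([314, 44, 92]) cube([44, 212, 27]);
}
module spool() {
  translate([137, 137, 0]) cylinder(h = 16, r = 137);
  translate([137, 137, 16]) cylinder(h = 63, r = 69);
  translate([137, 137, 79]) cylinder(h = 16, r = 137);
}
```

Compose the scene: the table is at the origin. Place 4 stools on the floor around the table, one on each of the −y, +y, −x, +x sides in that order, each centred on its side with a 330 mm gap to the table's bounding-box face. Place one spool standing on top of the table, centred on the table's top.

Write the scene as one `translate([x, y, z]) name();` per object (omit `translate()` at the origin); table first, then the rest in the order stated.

table();
translate([343, -630, 0]) stool();
translate([343, 900, 0]) stool();
translate([-688, 135, 0]) stool();
translate([1374, 135, 0]) stool();
translate([385, 148, 708]) spool();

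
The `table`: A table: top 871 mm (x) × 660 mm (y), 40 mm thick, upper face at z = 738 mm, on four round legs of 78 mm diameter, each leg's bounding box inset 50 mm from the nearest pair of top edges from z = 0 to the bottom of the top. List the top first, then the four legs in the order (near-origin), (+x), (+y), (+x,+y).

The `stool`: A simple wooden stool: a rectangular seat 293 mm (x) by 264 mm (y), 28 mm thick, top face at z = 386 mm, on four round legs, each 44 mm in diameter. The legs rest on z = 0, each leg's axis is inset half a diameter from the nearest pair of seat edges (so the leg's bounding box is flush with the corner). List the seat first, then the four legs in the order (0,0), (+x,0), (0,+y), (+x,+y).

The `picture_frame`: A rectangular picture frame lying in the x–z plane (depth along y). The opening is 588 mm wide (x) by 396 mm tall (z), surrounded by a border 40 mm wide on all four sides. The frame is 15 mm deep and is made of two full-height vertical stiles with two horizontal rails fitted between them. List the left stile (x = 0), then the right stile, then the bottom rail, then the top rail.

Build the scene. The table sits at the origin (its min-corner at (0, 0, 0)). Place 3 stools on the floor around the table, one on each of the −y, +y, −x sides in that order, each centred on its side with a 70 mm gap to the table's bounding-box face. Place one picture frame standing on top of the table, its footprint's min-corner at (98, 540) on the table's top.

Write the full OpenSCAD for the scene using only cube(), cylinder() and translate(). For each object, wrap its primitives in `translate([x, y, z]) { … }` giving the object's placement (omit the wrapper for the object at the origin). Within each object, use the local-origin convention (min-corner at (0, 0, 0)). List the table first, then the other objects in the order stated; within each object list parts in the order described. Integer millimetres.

translate([0, 0, 698]) cube([871, 660, 40]);
translate([89, 89, 0]) cylinder(h = 698, r = 39);
translate([782, 89, 0]) cylinder(h = 698, r = 39);
translate([89, 571, 0]) cylinder(h = 698, r = 39);
translate([782, 571, 0]) cylinder(h = 698, r = 39);
translate([289, -334, 0]) {
  translate([0, 0, 358]) cube([293, 264, 28]);
  translate([22, 22, 0]) cylinder(h = 358, r = 22);
  translate([271, 22, 0]) cylinder(h = 358, r = 22);
  translate([22, 242, 0]) cylinder(h = 358, r = 22);
  translate([271, 242, 0]) cylinder(h = 358, r = 22);
}
translate([289, 730, 0]) {
  translate([0, 0, 358]) cube([293, 264, 28]);
  translate([22, 22, 0]) cylinder(h = 358, r = 22);
  translate([271, 22, 0]) cylinder(h = 358, r = 22);
  translate([22, 242, 0]) cylinder(h = 358, r = 22);
  translate([271, 242, 0]) cylinder(h = 358, r = 22);
}
translate([-363, 198, 0]) {
  translate([0, 0, 358]) cube([293, 264, 28]);
  translate([22, 22, 0]) cylinder(h = 358, r = 22);
  translate([271, 22, 0]) cylinder(h = 358, r = 22);
  translate([22, 242, 0]) cylinder(h = 358, r = 22);
  translate([271, 242, 0]) cylinder(h = 358, r = 22);
}
translate([98, 540, 738]) {
  cube([40, 15, 476]);
  translate([628, 0, 0]) cube([40, 15, 476]);
  translate([40, 0, 0]) cube([588, 15, 40]);
  translate([40, 0, 436]) cube([588, 15, 40]);
}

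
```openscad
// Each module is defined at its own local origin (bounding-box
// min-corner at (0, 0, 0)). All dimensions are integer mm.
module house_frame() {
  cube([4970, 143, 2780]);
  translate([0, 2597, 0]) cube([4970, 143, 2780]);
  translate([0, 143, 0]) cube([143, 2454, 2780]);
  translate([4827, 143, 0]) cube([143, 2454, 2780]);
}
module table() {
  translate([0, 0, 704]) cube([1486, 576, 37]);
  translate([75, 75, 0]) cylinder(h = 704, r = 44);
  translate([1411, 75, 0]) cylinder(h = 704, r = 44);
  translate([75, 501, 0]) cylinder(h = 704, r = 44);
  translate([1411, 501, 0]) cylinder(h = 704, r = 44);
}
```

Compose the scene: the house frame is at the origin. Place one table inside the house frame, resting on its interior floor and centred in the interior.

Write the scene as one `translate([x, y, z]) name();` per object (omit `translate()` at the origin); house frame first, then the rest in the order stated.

house_frame();
translate([1742, 1082, 0]) table();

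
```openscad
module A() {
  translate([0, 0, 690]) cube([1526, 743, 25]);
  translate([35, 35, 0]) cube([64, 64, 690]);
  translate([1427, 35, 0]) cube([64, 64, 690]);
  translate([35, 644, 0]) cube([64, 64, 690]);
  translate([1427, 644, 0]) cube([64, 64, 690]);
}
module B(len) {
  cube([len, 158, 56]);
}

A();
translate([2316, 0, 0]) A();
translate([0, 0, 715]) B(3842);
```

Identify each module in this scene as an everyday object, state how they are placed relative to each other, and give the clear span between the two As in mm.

Second table starts at x = 2316; first ends at x = 1526; clear span = 2316 − 1526 = 790 mm.

A is a table. B is a beam. A beam spans the tops of two tables. The clear span between the two tables is 790 mm.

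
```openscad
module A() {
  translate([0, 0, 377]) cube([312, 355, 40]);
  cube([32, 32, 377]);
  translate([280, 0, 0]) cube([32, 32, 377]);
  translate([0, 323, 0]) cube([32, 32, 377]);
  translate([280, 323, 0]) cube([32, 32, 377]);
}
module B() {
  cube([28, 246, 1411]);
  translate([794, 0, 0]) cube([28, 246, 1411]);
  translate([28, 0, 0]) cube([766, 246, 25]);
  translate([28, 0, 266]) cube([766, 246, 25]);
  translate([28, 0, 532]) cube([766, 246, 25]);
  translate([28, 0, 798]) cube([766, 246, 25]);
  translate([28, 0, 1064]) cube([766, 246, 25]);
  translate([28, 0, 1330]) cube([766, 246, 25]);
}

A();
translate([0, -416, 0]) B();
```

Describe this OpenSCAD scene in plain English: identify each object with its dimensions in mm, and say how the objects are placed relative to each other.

A is a four-legged stool. The seat is a 312×355×40 mm slab whose top surface is at z = 417 mm; four square legs, each 32×32 mm in cross-section, run from the floor (z = 0) to the underside of the seat, each flush with a corner of the seat.

B is a bookshelf 822 mm wide overall, 246 mm deep and 1411 mm tall. The two sides are 28 mm thick vertical panels. 6 horizontal shelves of 25 mm thickness span between the inner faces of the sides; the lowest shelf sits on the floor and shelves are stacked with a clear vertical gap of 241 mm between each pair.

The bookshelf is on the floor beside the stool on its −y side.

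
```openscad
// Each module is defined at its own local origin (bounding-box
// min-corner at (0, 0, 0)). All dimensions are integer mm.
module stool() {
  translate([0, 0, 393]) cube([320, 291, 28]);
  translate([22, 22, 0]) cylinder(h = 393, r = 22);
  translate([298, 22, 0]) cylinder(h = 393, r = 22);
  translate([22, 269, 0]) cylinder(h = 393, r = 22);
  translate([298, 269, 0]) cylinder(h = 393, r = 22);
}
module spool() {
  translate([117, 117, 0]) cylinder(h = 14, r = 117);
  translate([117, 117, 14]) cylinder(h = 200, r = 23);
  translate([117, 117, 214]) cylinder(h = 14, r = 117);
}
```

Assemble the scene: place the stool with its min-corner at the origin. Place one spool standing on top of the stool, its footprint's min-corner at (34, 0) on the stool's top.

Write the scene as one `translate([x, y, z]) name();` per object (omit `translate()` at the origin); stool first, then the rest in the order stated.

stool();
translate([34, 0, 421]) spool();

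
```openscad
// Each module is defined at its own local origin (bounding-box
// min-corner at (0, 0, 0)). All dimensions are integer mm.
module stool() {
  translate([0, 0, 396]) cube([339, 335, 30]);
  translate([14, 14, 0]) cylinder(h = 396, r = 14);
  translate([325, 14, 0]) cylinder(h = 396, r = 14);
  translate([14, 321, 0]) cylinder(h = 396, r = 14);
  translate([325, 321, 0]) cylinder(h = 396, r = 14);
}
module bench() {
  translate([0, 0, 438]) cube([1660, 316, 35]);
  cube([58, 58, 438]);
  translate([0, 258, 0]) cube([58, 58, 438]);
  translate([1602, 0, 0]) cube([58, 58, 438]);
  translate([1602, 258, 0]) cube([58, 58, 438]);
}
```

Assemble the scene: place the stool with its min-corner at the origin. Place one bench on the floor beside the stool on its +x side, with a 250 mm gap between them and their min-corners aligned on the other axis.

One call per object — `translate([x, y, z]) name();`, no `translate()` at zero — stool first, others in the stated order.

stool();
translate([589, 0, 0]) bench();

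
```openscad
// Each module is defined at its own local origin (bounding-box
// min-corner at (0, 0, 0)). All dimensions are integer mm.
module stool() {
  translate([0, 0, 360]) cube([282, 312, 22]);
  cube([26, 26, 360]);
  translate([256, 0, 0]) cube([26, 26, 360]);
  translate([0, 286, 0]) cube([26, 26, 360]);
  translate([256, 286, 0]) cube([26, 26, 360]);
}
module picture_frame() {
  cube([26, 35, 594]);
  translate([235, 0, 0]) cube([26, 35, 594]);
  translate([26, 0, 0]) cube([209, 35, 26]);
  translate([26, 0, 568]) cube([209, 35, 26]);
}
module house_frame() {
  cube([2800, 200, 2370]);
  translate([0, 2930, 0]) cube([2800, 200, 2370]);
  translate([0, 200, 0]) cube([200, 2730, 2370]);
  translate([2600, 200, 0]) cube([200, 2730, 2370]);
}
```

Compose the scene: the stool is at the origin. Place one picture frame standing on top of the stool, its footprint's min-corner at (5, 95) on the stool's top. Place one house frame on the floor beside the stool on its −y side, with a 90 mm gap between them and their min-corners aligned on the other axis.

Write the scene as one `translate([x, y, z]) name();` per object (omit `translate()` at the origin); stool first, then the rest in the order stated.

stool();
translate([5, 95, 382]) picture_frame();
translate([0, -3220, 0]) house_frame();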